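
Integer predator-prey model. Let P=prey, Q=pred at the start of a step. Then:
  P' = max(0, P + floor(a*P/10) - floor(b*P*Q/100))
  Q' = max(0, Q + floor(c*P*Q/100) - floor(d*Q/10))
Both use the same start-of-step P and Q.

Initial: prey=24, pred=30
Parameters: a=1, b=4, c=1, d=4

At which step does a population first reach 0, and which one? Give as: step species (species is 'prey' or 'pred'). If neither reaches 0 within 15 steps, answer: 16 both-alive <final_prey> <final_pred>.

Answer: 1 prey

Derivation:
Step 1: prey: 24+2-28=0; pred: 30+7-12=25
First extinction: prey at step 1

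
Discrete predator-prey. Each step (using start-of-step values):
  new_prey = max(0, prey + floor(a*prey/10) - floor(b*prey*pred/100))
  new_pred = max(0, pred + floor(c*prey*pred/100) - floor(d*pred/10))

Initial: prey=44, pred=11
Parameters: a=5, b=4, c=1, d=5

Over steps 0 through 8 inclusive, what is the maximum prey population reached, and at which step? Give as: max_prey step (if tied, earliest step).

Answer: 81 6

Derivation:
Step 1: prey: 44+22-19=47; pred: 11+4-5=10
Step 2: prey: 47+23-18=52; pred: 10+4-5=9
Step 3: prey: 52+26-18=60; pred: 9+4-4=9
Step 4: prey: 60+30-21=69; pred: 9+5-4=10
Step 5: prey: 69+34-27=76; pred: 10+6-5=11
Step 6: prey: 76+38-33=81; pred: 11+8-5=14
Step 7: prey: 81+40-45=76; pred: 14+11-7=18
Step 8: prey: 76+38-54=60; pred: 18+13-9=22
Max prey = 81 at step 6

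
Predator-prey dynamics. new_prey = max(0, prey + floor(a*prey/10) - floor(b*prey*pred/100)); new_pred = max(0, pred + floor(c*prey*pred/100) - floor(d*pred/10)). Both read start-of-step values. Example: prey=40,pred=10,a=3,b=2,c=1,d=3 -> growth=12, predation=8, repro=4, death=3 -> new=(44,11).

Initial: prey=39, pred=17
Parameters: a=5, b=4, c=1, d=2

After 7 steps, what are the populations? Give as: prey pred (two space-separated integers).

Step 1: prey: 39+19-26=32; pred: 17+6-3=20
Step 2: prey: 32+16-25=23; pred: 20+6-4=22
Step 3: prey: 23+11-20=14; pred: 22+5-4=23
Step 4: prey: 14+7-12=9; pred: 23+3-4=22
Step 5: prey: 9+4-7=6; pred: 22+1-4=19
Step 6: prey: 6+3-4=5; pred: 19+1-3=17
Step 7: prey: 5+2-3=4; pred: 17+0-3=14

Answer: 4 14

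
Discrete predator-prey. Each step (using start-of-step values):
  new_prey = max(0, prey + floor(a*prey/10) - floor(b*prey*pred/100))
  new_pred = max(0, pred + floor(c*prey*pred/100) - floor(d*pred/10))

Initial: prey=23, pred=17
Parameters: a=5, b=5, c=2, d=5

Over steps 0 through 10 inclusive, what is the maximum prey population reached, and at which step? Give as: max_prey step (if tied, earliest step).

Step 1: prey: 23+11-19=15; pred: 17+7-8=16
Step 2: prey: 15+7-12=10; pred: 16+4-8=12
Step 3: prey: 10+5-6=9; pred: 12+2-6=8
Step 4: prey: 9+4-3=10; pred: 8+1-4=5
Step 5: prey: 10+5-2=13; pred: 5+1-2=4
Step 6: prey: 13+6-2=17; pred: 4+1-2=3
Step 7: prey: 17+8-2=23; pred: 3+1-1=3
Step 8: prey: 23+11-3=31; pred: 3+1-1=3
Step 9: prey: 31+15-4=42; pred: 3+1-1=3
Step 10: prey: 42+21-6=57; pred: 3+2-1=4
Max prey = 57 at step 10

Answer: 57 10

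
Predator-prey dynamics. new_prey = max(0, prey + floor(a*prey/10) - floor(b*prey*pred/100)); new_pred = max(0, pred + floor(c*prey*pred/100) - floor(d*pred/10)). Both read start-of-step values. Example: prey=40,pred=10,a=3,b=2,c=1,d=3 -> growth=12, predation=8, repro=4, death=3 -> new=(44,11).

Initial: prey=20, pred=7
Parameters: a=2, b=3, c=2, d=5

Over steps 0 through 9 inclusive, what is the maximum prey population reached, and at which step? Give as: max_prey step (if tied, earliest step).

Answer: 29 9

Derivation:
Step 1: prey: 20+4-4=20; pred: 7+2-3=6
Step 2: prey: 20+4-3=21; pred: 6+2-3=5
Step 3: prey: 21+4-3=22; pred: 5+2-2=5
Step 4: prey: 22+4-3=23; pred: 5+2-2=5
Step 5: prey: 23+4-3=24; pred: 5+2-2=5
Step 6: prey: 24+4-3=25; pred: 5+2-2=5
Step 7: prey: 25+5-3=27; pred: 5+2-2=5
Step 8: prey: 27+5-4=28; pred: 5+2-2=5
Step 9: prey: 28+5-4=29; pred: 5+2-2=5
Max prey = 29 at step 9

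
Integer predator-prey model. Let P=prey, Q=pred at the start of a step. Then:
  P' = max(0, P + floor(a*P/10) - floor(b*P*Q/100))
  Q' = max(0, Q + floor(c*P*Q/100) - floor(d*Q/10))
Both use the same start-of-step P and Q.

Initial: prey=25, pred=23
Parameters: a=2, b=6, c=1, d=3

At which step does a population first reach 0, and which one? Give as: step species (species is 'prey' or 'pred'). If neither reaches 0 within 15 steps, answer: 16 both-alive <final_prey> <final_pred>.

Step 1: prey: 25+5-34=0; pred: 23+5-6=22
First extinction: prey at step 1

Answer: 1 prey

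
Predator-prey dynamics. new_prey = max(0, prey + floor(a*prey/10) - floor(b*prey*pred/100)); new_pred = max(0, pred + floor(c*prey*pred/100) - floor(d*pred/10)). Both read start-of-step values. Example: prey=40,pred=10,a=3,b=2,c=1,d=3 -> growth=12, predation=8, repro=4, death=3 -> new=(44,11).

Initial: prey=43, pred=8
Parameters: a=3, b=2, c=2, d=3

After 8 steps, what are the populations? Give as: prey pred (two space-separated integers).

Step 1: prey: 43+12-6=49; pred: 8+6-2=12
Step 2: prey: 49+14-11=52; pred: 12+11-3=20
Step 3: prey: 52+15-20=47; pred: 20+20-6=34
Step 4: prey: 47+14-31=30; pred: 34+31-10=55
Step 5: prey: 30+9-33=6; pred: 55+33-16=72
Step 6: prey: 6+1-8=0; pred: 72+8-21=59
Step 7: prey: 0+0-0=0; pred: 59+0-17=42
Step 8: prey: 0+0-0=0; pred: 42+0-12=30

Answer: 0 30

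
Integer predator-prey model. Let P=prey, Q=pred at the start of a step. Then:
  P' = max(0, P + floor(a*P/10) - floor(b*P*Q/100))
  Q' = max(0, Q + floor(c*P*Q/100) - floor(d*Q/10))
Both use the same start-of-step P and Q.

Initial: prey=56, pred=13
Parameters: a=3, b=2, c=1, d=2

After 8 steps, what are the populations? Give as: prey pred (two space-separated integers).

Step 1: prey: 56+16-14=58; pred: 13+7-2=18
Step 2: prey: 58+17-20=55; pred: 18+10-3=25
Step 3: prey: 55+16-27=44; pred: 25+13-5=33
Step 4: prey: 44+13-29=28; pred: 33+14-6=41
Step 5: prey: 28+8-22=14; pred: 41+11-8=44
Step 6: prey: 14+4-12=6; pred: 44+6-8=42
Step 7: prey: 6+1-5=2; pred: 42+2-8=36
Step 8: prey: 2+0-1=1; pred: 36+0-7=29

Answer: 1 29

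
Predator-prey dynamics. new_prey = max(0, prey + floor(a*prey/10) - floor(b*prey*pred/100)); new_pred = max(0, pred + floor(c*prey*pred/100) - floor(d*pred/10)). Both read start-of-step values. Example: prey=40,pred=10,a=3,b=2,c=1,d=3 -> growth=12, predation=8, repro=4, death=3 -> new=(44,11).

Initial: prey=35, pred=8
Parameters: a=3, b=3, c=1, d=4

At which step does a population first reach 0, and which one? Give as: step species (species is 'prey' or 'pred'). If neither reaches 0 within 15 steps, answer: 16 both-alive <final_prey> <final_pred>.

Answer: 16 both-alive 19 12

Derivation:
Step 1: prey: 35+10-8=37; pred: 8+2-3=7
Step 2: prey: 37+11-7=41; pred: 7+2-2=7
Step 3: prey: 41+12-8=45; pred: 7+2-2=7
Step 4: prey: 45+13-9=49; pred: 7+3-2=8
Step 5: prey: 49+14-11=52; pred: 8+3-3=8
Step 6: prey: 52+15-12=55; pred: 8+4-3=9
Step 7: prey: 55+16-14=57; pred: 9+4-3=10
Step 8: prey: 57+17-17=57; pred: 10+5-4=11
Step 9: prey: 57+17-18=56; pred: 11+6-4=13
Step 10: prey: 56+16-21=51; pred: 13+7-5=15
Step 11: prey: 51+15-22=44; pred: 15+7-6=16
Step 12: prey: 44+13-21=36; pred: 16+7-6=17
Step 13: prey: 36+10-18=28; pred: 17+6-6=17
Step 14: prey: 28+8-14=22; pred: 17+4-6=15
Step 15: prey: 22+6-9=19; pred: 15+3-6=12
No extinction within 15 steps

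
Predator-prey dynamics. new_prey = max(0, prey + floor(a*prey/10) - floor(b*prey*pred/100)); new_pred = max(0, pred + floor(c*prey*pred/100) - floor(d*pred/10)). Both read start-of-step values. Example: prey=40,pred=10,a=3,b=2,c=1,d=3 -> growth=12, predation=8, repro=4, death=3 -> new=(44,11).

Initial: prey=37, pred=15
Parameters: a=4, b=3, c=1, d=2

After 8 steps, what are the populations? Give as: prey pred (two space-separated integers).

Step 1: prey: 37+14-16=35; pred: 15+5-3=17
Step 2: prey: 35+14-17=32; pred: 17+5-3=19
Step 3: prey: 32+12-18=26; pred: 19+6-3=22
Step 4: prey: 26+10-17=19; pred: 22+5-4=23
Step 5: prey: 19+7-13=13; pred: 23+4-4=23
Step 6: prey: 13+5-8=10; pred: 23+2-4=21
Step 7: prey: 10+4-6=8; pred: 21+2-4=19
Step 8: prey: 8+3-4=7; pred: 19+1-3=17

Answer: 7 17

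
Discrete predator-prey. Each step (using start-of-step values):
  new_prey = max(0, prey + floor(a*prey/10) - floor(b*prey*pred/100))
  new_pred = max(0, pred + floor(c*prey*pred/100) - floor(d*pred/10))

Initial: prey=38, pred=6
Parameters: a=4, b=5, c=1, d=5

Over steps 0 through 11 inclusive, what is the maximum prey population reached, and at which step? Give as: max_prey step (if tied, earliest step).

Answer: 85 7

Derivation:
Step 1: prey: 38+15-11=42; pred: 6+2-3=5
Step 2: prey: 42+16-10=48; pred: 5+2-2=5
Step 3: prey: 48+19-12=55; pred: 5+2-2=5
Step 4: prey: 55+22-13=64; pred: 5+2-2=5
Step 5: prey: 64+25-16=73; pred: 5+3-2=6
Step 6: prey: 73+29-21=81; pred: 6+4-3=7
Step 7: prey: 81+32-28=85; pred: 7+5-3=9
Step 8: prey: 85+34-38=81; pred: 9+7-4=12
Step 9: prey: 81+32-48=65; pred: 12+9-6=15
Step 10: prey: 65+26-48=43; pred: 15+9-7=17
Step 11: prey: 43+17-36=24; pred: 17+7-8=16
Max prey = 85 at step 7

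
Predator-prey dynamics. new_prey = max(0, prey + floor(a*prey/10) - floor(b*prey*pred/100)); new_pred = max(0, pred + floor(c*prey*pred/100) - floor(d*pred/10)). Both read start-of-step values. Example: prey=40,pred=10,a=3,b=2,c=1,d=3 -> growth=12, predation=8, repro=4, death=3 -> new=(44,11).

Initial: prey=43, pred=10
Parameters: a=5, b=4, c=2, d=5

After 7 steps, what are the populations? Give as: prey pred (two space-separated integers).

Step 1: prey: 43+21-17=47; pred: 10+8-5=13
Step 2: prey: 47+23-24=46; pred: 13+12-6=19
Step 3: prey: 46+23-34=35; pred: 19+17-9=27
Step 4: prey: 35+17-37=15; pred: 27+18-13=32
Step 5: prey: 15+7-19=3; pred: 32+9-16=25
Step 6: prey: 3+1-3=1; pred: 25+1-12=14
Step 7: prey: 1+0-0=1; pred: 14+0-7=7

Answer: 1 7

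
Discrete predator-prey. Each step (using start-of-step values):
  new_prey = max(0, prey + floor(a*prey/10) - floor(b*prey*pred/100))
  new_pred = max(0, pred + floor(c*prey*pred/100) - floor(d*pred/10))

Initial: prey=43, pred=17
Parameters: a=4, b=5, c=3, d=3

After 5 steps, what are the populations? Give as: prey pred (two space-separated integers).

Answer: 0 17

Derivation:
Step 1: prey: 43+17-36=24; pred: 17+21-5=33
Step 2: prey: 24+9-39=0; pred: 33+23-9=47
Step 3: prey: 0+0-0=0; pred: 47+0-14=33
Step 4: prey: 0+0-0=0; pred: 33+0-9=24
Step 5: prey: 0+0-0=0; pred: 24+0-7=17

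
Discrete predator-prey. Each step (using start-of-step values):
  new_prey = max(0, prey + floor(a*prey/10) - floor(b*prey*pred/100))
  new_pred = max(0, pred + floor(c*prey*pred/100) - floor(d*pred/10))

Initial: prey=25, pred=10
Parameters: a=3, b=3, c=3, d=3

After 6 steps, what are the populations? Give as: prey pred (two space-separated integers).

Answer: 1 22

Derivation:
Step 1: prey: 25+7-7=25; pred: 10+7-3=14
Step 2: prey: 25+7-10=22; pred: 14+10-4=20
Step 3: prey: 22+6-13=15; pred: 20+13-6=27
Step 4: prey: 15+4-12=7; pred: 27+12-8=31
Step 5: prey: 7+2-6=3; pred: 31+6-9=28
Step 6: prey: 3+0-2=1; pred: 28+2-8=22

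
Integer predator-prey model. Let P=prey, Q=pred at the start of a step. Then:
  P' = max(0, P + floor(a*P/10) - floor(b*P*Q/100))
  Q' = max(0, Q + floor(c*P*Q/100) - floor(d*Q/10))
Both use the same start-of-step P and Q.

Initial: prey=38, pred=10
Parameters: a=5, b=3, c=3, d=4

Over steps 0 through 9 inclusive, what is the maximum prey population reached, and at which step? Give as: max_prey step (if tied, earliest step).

Answer: 46 1

Derivation:
Step 1: prey: 38+19-11=46; pred: 10+11-4=17
Step 2: prey: 46+23-23=46; pred: 17+23-6=34
Step 3: prey: 46+23-46=23; pred: 34+46-13=67
Step 4: prey: 23+11-46=0; pred: 67+46-26=87
Step 5: prey: 0+0-0=0; pred: 87+0-34=53
Step 6: prey: 0+0-0=0; pred: 53+0-21=32
Step 7: prey: 0+0-0=0; pred: 32+0-12=20
Step 8: prey: 0+0-0=0; pred: 20+0-8=12
Step 9: prey: 0+0-0=0; pred: 12+0-4=8
Max prey = 46 at step 1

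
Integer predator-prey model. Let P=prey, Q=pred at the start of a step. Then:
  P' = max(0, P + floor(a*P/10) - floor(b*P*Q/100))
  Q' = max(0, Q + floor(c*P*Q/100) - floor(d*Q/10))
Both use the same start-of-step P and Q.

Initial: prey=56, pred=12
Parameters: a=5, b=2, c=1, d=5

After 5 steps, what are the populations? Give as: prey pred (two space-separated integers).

Answer: 110 51

Derivation:
Step 1: prey: 56+28-13=71; pred: 12+6-6=12
Step 2: prey: 71+35-17=89; pred: 12+8-6=14
Step 3: prey: 89+44-24=109; pred: 14+12-7=19
Step 4: prey: 109+54-41=122; pred: 19+20-9=30
Step 5: prey: 122+61-73=110; pred: 30+36-15=51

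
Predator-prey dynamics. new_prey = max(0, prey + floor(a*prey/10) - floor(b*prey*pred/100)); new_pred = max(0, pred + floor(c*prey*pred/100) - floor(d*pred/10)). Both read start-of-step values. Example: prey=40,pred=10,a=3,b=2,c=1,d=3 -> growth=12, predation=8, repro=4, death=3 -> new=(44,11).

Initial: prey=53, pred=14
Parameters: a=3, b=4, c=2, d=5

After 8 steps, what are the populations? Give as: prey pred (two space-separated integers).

Answer: 1 1

Derivation:
Step 1: prey: 53+15-29=39; pred: 14+14-7=21
Step 2: prey: 39+11-32=18; pred: 21+16-10=27
Step 3: prey: 18+5-19=4; pred: 27+9-13=23
Step 4: prey: 4+1-3=2; pred: 23+1-11=13
Step 5: prey: 2+0-1=1; pred: 13+0-6=7
Step 6: prey: 1+0-0=1; pred: 7+0-3=4
Step 7: prey: 1+0-0=1; pred: 4+0-2=2
Step 8: prey: 1+0-0=1; pred: 2+0-1=1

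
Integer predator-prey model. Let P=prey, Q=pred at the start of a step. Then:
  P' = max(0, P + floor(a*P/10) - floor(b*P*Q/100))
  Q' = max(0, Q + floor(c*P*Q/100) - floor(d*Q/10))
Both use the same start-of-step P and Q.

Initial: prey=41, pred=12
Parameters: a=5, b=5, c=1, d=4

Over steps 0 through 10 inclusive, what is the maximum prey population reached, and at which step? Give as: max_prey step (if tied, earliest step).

Step 1: prey: 41+20-24=37; pred: 12+4-4=12
Step 2: prey: 37+18-22=33; pred: 12+4-4=12
Step 3: prey: 33+16-19=30; pred: 12+3-4=11
Step 4: prey: 30+15-16=29; pred: 11+3-4=10
Step 5: prey: 29+14-14=29; pred: 10+2-4=8
Step 6: prey: 29+14-11=32; pred: 8+2-3=7
Step 7: prey: 32+16-11=37; pred: 7+2-2=7
Step 8: prey: 37+18-12=43; pred: 7+2-2=7
Step 9: prey: 43+21-15=49; pred: 7+3-2=8
Step 10: prey: 49+24-19=54; pred: 8+3-3=8
Max prey = 54 at step 10

Answer: 54 10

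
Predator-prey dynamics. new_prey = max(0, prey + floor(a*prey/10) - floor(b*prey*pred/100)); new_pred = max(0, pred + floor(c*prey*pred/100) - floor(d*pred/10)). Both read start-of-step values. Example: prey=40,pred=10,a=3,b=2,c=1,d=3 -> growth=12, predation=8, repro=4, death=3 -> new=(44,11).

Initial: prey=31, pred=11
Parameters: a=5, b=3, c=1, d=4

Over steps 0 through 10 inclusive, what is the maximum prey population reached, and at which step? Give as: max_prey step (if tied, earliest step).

Step 1: prey: 31+15-10=36; pred: 11+3-4=10
Step 2: prey: 36+18-10=44; pred: 10+3-4=9
Step 3: prey: 44+22-11=55; pred: 9+3-3=9
Step 4: prey: 55+27-14=68; pred: 9+4-3=10
Step 5: prey: 68+34-20=82; pred: 10+6-4=12
Step 6: prey: 82+41-29=94; pred: 12+9-4=17
Step 7: prey: 94+47-47=94; pred: 17+15-6=26
Step 8: prey: 94+47-73=68; pred: 26+24-10=40
Step 9: prey: 68+34-81=21; pred: 40+27-16=51
Step 10: prey: 21+10-32=0; pred: 51+10-20=41
Max prey = 94 at step 6

Answer: 94 6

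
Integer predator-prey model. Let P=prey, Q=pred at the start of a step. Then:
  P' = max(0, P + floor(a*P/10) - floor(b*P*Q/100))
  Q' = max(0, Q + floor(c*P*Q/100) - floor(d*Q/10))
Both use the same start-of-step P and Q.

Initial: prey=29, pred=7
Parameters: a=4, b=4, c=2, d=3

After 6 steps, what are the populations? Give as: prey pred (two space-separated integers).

Step 1: prey: 29+11-8=32; pred: 7+4-2=9
Step 2: prey: 32+12-11=33; pred: 9+5-2=12
Step 3: prey: 33+13-15=31; pred: 12+7-3=16
Step 4: prey: 31+12-19=24; pred: 16+9-4=21
Step 5: prey: 24+9-20=13; pred: 21+10-6=25
Step 6: prey: 13+5-13=5; pred: 25+6-7=24

Answer: 5 24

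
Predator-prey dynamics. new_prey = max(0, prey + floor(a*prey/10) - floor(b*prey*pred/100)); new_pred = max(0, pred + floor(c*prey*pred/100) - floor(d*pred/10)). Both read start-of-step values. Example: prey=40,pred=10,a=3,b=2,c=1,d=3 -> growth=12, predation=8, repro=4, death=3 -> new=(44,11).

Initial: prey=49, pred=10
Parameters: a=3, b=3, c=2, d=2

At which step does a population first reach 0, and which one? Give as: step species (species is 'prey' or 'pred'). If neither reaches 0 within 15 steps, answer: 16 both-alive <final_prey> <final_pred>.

Step 1: prey: 49+14-14=49; pred: 10+9-2=17
Step 2: prey: 49+14-24=39; pred: 17+16-3=30
Step 3: prey: 39+11-35=15; pred: 30+23-6=47
Step 4: prey: 15+4-21=0; pred: 47+14-9=52
First extinction: prey at step 4

Answer: 4 prey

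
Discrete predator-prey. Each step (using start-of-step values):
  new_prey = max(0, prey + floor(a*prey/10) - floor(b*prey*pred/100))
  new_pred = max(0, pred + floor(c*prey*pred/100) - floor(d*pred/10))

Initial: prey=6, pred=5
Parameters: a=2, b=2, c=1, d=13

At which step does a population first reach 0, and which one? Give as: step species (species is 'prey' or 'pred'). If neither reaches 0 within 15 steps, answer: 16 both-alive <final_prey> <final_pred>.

Answer: 1 pred

Derivation:
Step 1: prey: 6+1-0=7; pred: 5+0-6=0
First extinction: pred at step 1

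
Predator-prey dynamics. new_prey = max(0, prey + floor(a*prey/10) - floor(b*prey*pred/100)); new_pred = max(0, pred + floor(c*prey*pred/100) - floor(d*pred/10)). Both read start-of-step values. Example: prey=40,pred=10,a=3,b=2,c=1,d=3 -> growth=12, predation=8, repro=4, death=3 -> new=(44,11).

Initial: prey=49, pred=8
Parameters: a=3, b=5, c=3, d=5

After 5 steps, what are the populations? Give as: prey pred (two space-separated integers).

Step 1: prey: 49+14-19=44; pred: 8+11-4=15
Step 2: prey: 44+13-33=24; pred: 15+19-7=27
Step 3: prey: 24+7-32=0; pred: 27+19-13=33
Step 4: prey: 0+0-0=0; pred: 33+0-16=17
Step 5: prey: 0+0-0=0; pred: 17+0-8=9

Answer: 0 9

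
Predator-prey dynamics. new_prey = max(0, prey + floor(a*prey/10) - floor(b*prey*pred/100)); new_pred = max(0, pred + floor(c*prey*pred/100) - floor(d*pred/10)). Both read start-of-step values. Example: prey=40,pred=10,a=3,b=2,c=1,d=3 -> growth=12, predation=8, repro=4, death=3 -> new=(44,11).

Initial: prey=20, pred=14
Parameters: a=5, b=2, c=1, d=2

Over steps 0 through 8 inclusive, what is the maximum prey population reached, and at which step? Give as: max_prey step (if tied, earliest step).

Answer: 52 6

Derivation:
Step 1: prey: 20+10-5=25; pred: 14+2-2=14
Step 2: prey: 25+12-7=30; pred: 14+3-2=15
Step 3: prey: 30+15-9=36; pred: 15+4-3=16
Step 4: prey: 36+18-11=43; pred: 16+5-3=18
Step 5: prey: 43+21-15=49; pred: 18+7-3=22
Step 6: prey: 49+24-21=52; pred: 22+10-4=28
Step 7: prey: 52+26-29=49; pred: 28+14-5=37
Step 8: prey: 49+24-36=37; pred: 37+18-7=48
Max prey = 52 at step 6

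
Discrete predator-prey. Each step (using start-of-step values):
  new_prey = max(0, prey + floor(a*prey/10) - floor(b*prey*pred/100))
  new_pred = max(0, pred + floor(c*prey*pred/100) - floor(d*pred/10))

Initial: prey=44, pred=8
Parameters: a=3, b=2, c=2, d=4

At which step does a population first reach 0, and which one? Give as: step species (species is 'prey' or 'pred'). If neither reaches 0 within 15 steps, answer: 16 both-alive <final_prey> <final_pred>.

Step 1: prey: 44+13-7=50; pred: 8+7-3=12
Step 2: prey: 50+15-12=53; pred: 12+12-4=20
Step 3: prey: 53+15-21=47; pred: 20+21-8=33
Step 4: prey: 47+14-31=30; pred: 33+31-13=51
Step 5: prey: 30+9-30=9; pred: 51+30-20=61
Step 6: prey: 9+2-10=1; pred: 61+10-24=47
Step 7: prey: 1+0-0=1; pred: 47+0-18=29
Step 8: prey: 1+0-0=1; pred: 29+0-11=18
Step 9: prey: 1+0-0=1; pred: 18+0-7=11
Step 10: prey: 1+0-0=1; pred: 11+0-4=7
Step 11: prey: 1+0-0=1; pred: 7+0-2=5
Step 12: prey: 1+0-0=1; pred: 5+0-2=3
Step 13: prey: 1+0-0=1; pred: 3+0-1=2
Step 14: prey: 1+0-0=1; pred: 2+0-0=2
Steps 15-15: state stable at prey=1, pred=2 (no change)
No extinction within 15 steps

Answer: 16 both-alive 1 2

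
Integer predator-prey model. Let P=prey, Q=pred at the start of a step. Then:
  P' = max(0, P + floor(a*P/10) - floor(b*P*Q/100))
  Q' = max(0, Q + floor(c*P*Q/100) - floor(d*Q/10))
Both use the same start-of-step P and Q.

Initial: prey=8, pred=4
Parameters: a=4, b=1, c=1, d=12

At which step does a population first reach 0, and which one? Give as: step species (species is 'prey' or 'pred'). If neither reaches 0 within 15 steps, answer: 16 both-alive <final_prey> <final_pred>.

Answer: 1 pred

Derivation:
Step 1: prey: 8+3-0=11; pred: 4+0-4=0
First extinction: pred at step 1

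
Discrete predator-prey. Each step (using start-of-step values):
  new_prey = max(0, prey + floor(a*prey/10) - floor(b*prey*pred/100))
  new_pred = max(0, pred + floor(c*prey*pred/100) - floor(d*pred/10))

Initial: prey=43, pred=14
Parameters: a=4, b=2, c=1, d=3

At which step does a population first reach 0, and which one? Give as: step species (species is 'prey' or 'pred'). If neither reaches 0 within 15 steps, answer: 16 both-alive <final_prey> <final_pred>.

Step 1: prey: 43+17-12=48; pred: 14+6-4=16
Step 2: prey: 48+19-15=52; pred: 16+7-4=19
Step 3: prey: 52+20-19=53; pred: 19+9-5=23
Step 4: prey: 53+21-24=50; pred: 23+12-6=29
Step 5: prey: 50+20-29=41; pred: 29+14-8=35
Step 6: prey: 41+16-28=29; pred: 35+14-10=39
Step 7: prey: 29+11-22=18; pred: 39+11-11=39
Step 8: prey: 18+7-14=11; pred: 39+7-11=35
Step 9: prey: 11+4-7=8; pred: 35+3-10=28
Step 10: prey: 8+3-4=7; pred: 28+2-8=22
Step 11: prey: 7+2-3=6; pred: 22+1-6=17
Step 12: prey: 6+2-2=6; pred: 17+1-5=13
Step 13: prey: 6+2-1=7; pred: 13+0-3=10
Step 14: prey: 7+2-1=8; pred: 10+0-3=7
Step 15: prey: 8+3-1=10; pred: 7+0-2=5
No extinction within 15 steps

Answer: 16 both-alive 10 5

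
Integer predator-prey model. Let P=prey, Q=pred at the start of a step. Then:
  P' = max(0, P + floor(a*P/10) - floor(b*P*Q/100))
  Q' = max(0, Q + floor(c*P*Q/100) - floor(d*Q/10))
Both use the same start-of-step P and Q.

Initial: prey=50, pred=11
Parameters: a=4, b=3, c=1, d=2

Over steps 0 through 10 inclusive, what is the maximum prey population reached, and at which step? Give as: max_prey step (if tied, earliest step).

Answer: 54 1

Derivation:
Step 1: prey: 50+20-16=54; pred: 11+5-2=14
Step 2: prey: 54+21-22=53; pred: 14+7-2=19
Step 3: prey: 53+21-30=44; pred: 19+10-3=26
Step 4: prey: 44+17-34=27; pred: 26+11-5=32
Step 5: prey: 27+10-25=12; pred: 32+8-6=34
Step 6: prey: 12+4-12=4; pred: 34+4-6=32
Step 7: prey: 4+1-3=2; pred: 32+1-6=27
Step 8: prey: 2+0-1=1; pred: 27+0-5=22
Step 9: prey: 1+0-0=1; pred: 22+0-4=18
Step 10: prey: 1+0-0=1; pred: 18+0-3=15
Max prey = 54 at step 1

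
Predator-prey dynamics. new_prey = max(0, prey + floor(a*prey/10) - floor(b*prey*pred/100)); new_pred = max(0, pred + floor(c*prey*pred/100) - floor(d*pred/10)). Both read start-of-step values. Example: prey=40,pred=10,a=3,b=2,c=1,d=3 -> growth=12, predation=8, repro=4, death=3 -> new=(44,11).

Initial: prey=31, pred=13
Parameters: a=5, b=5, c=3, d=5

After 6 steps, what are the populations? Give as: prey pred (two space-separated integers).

Answer: 3 4

Derivation:
Step 1: prey: 31+15-20=26; pred: 13+12-6=19
Step 2: prey: 26+13-24=15; pred: 19+14-9=24
Step 3: prey: 15+7-18=4; pred: 24+10-12=22
Step 4: prey: 4+2-4=2; pred: 22+2-11=13
Step 5: prey: 2+1-1=2; pred: 13+0-6=7
Step 6: prey: 2+1-0=3; pred: 7+0-3=4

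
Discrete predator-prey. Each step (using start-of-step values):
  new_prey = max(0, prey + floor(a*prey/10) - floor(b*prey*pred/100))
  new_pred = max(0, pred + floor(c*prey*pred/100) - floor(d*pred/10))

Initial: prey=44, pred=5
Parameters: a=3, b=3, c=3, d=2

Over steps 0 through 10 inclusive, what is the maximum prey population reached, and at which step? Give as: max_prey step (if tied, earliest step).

Step 1: prey: 44+13-6=51; pred: 5+6-1=10
Step 2: prey: 51+15-15=51; pred: 10+15-2=23
Step 3: prey: 51+15-35=31; pred: 23+35-4=54
Step 4: prey: 31+9-50=0; pred: 54+50-10=94
Step 5: prey: 0+0-0=0; pred: 94+0-18=76
Step 6: prey: 0+0-0=0; pred: 76+0-15=61
Step 7: prey: 0+0-0=0; pred: 61+0-12=49
Step 8: prey: 0+0-0=0; pred: 49+0-9=40
Step 9: prey: 0+0-0=0; pred: 40+0-8=32
Step 10: prey: 0+0-0=0; pred: 32+0-6=26
Max prey = 51 at step 1

Answer: 51 1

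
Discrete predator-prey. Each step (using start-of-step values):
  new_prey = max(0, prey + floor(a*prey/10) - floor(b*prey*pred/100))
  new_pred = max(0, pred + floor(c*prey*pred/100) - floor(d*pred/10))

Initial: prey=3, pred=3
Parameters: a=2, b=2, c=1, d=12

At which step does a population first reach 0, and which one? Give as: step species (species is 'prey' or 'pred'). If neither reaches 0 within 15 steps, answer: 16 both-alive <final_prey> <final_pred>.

Answer: 1 pred

Derivation:
Step 1: prey: 3+0-0=3; pred: 3+0-3=0
First extinction: pred at step 1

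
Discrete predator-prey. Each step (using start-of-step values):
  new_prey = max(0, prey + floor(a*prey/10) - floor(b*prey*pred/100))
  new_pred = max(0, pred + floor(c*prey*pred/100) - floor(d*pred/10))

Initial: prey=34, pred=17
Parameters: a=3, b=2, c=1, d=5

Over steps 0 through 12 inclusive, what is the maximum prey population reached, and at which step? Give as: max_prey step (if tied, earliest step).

Answer: 93 11

Derivation:
Step 1: prey: 34+10-11=33; pred: 17+5-8=14
Step 2: prey: 33+9-9=33; pred: 14+4-7=11
Step 3: prey: 33+9-7=35; pred: 11+3-5=9
Step 4: prey: 35+10-6=39; pred: 9+3-4=8
Step 5: prey: 39+11-6=44; pred: 8+3-4=7
Step 6: prey: 44+13-6=51; pred: 7+3-3=7
Step 7: prey: 51+15-7=59; pred: 7+3-3=7
Step 8: prey: 59+17-8=68; pred: 7+4-3=8
Step 9: prey: 68+20-10=78; pred: 8+5-4=9
Step 10: prey: 78+23-14=87; pred: 9+7-4=12
Step 11: prey: 87+26-20=93; pred: 12+10-6=16
Step 12: prey: 93+27-29=91; pred: 16+14-8=22
Max prey = 93 at step 11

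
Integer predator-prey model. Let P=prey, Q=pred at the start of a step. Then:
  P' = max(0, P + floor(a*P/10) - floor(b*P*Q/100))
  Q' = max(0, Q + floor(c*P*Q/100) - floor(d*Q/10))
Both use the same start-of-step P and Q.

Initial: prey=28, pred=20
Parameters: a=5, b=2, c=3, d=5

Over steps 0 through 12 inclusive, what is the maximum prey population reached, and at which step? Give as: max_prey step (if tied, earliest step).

Answer: 31 1

Derivation:
Step 1: prey: 28+14-11=31; pred: 20+16-10=26
Step 2: prey: 31+15-16=30; pred: 26+24-13=37
Step 3: prey: 30+15-22=23; pred: 37+33-18=52
Step 4: prey: 23+11-23=11; pred: 52+35-26=61
Step 5: prey: 11+5-13=3; pred: 61+20-30=51
Step 6: prey: 3+1-3=1; pred: 51+4-25=30
Step 7: prey: 1+0-0=1; pred: 30+0-15=15
Step 8: prey: 1+0-0=1; pred: 15+0-7=8
Step 9: prey: 1+0-0=1; pred: 8+0-4=4
Step 10: prey: 1+0-0=1; pred: 4+0-2=2
Step 11: prey: 1+0-0=1; pred: 2+0-1=1
Step 12: prey: 1+0-0=1; pred: 1+0-0=1
Max prey = 31 at step 1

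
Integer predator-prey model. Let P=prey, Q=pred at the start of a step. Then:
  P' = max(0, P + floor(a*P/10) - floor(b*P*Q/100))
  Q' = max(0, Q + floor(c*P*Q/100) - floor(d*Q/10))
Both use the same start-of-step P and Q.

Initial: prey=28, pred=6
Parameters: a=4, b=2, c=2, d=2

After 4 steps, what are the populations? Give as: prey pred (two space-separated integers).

Answer: 53 37

Derivation:
Step 1: prey: 28+11-3=36; pred: 6+3-1=8
Step 2: prey: 36+14-5=45; pred: 8+5-1=12
Step 3: prey: 45+18-10=53; pred: 12+10-2=20
Step 4: prey: 53+21-21=53; pred: 20+21-4=37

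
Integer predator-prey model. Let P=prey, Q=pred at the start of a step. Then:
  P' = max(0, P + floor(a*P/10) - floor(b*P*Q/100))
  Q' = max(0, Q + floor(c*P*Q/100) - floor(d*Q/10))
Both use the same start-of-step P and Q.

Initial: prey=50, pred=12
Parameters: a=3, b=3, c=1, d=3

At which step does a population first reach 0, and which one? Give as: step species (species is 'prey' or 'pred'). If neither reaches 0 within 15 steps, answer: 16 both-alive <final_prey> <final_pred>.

Answer: 16 both-alive 27 3

Derivation:
Step 1: prey: 50+15-18=47; pred: 12+6-3=15
Step 2: prey: 47+14-21=40; pred: 15+7-4=18
Step 3: prey: 40+12-21=31; pred: 18+7-5=20
Step 4: prey: 31+9-18=22; pred: 20+6-6=20
Step 5: prey: 22+6-13=15; pred: 20+4-6=18
Step 6: prey: 15+4-8=11; pred: 18+2-5=15
Step 7: prey: 11+3-4=10; pred: 15+1-4=12
Step 8: prey: 10+3-3=10; pred: 12+1-3=10
Step 9: prey: 10+3-3=10; pred: 10+1-3=8
Step 10: prey: 10+3-2=11; pred: 8+0-2=6
Step 11: prey: 11+3-1=13; pred: 6+0-1=5
Step 12: prey: 13+3-1=15; pred: 5+0-1=4
Step 13: prey: 15+4-1=18; pred: 4+0-1=3
Step 14: prey: 18+5-1=22; pred: 3+0-0=3
Step 15: prey: 22+6-1=27; pred: 3+0-0=3
No extinction within 15 steps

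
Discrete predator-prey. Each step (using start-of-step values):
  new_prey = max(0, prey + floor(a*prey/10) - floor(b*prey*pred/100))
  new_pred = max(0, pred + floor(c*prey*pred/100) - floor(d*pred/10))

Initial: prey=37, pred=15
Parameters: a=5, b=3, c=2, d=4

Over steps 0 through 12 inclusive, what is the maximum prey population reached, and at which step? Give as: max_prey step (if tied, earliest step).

Answer: 39 1

Derivation:
Step 1: prey: 37+18-16=39; pred: 15+11-6=20
Step 2: prey: 39+19-23=35; pred: 20+15-8=27
Step 3: prey: 35+17-28=24; pred: 27+18-10=35
Step 4: prey: 24+12-25=11; pred: 35+16-14=37
Step 5: prey: 11+5-12=4; pred: 37+8-14=31
Step 6: prey: 4+2-3=3; pred: 31+2-12=21
Step 7: prey: 3+1-1=3; pred: 21+1-8=14
Step 8: prey: 3+1-1=3; pred: 14+0-5=9
Step 9: prey: 3+1-0=4; pred: 9+0-3=6
Step 10: prey: 4+2-0=6; pred: 6+0-2=4
Step 11: prey: 6+3-0=9; pred: 4+0-1=3
Step 12: prey: 9+4-0=13; pred: 3+0-1=2
Max prey = 39 at step 1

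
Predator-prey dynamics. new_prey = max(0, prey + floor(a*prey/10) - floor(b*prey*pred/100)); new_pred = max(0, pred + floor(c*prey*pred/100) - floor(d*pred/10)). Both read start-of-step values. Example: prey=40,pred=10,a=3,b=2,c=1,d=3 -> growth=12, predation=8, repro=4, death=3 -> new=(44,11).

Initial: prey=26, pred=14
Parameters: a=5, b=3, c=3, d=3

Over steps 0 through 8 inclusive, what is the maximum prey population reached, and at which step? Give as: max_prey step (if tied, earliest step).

Answer: 29 1

Derivation:
Step 1: prey: 26+13-10=29; pred: 14+10-4=20
Step 2: prey: 29+14-17=26; pred: 20+17-6=31
Step 3: prey: 26+13-24=15; pred: 31+24-9=46
Step 4: prey: 15+7-20=2; pred: 46+20-13=53
Step 5: prey: 2+1-3=0; pred: 53+3-15=41
Step 6: prey: 0+0-0=0; pred: 41+0-12=29
Step 7: prey: 0+0-0=0; pred: 29+0-8=21
Step 8: prey: 0+0-0=0; pred: 21+0-6=15
Max prey = 29 at step 1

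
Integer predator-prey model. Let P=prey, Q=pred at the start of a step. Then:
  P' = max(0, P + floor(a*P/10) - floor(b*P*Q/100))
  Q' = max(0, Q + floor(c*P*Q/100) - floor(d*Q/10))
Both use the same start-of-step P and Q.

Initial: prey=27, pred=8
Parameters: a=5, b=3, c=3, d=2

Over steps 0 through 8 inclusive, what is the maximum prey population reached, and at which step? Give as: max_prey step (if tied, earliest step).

Answer: 38 2

Derivation:
Step 1: prey: 27+13-6=34; pred: 8+6-1=13
Step 2: prey: 34+17-13=38; pred: 13+13-2=24
Step 3: prey: 38+19-27=30; pred: 24+27-4=47
Step 4: prey: 30+15-42=3; pred: 47+42-9=80
Step 5: prey: 3+1-7=0; pred: 80+7-16=71
Step 6: prey: 0+0-0=0; pred: 71+0-14=57
Step 7: prey: 0+0-0=0; pred: 57+0-11=46
Step 8: prey: 0+0-0=0; pred: 46+0-9=37
Max prey = 38 at step 2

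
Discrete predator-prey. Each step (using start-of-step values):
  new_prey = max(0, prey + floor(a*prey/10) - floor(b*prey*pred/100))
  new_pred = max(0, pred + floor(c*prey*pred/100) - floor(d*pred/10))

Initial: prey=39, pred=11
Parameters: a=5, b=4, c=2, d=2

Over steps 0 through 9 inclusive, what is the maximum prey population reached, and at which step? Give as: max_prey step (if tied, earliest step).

Answer: 41 1

Derivation:
Step 1: prey: 39+19-17=41; pred: 11+8-2=17
Step 2: prey: 41+20-27=34; pred: 17+13-3=27
Step 3: prey: 34+17-36=15; pred: 27+18-5=40
Step 4: prey: 15+7-24=0; pred: 40+12-8=44
Step 5: prey: 0+0-0=0; pred: 44+0-8=36
Step 6: prey: 0+0-0=0; pred: 36+0-7=29
Step 7: prey: 0+0-0=0; pred: 29+0-5=24
Step 8: prey: 0+0-0=0; pred: 24+0-4=20
Step 9: prey: 0+0-0=0; pred: 20+0-4=16
Max prey = 41 at step 1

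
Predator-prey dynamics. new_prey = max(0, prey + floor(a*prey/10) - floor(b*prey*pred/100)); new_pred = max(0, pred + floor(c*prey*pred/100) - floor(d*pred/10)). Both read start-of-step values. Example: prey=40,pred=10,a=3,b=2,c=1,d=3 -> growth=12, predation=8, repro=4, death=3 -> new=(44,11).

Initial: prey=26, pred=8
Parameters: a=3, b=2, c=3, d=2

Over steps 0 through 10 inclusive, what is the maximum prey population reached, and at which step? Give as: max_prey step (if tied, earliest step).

Answer: 30 2

Derivation:
Step 1: prey: 26+7-4=29; pred: 8+6-1=13
Step 2: prey: 29+8-7=30; pred: 13+11-2=22
Step 3: prey: 30+9-13=26; pred: 22+19-4=37
Step 4: prey: 26+7-19=14; pred: 37+28-7=58
Step 5: prey: 14+4-16=2; pred: 58+24-11=71
Step 6: prey: 2+0-2=0; pred: 71+4-14=61
Step 7: prey: 0+0-0=0; pred: 61+0-12=49
Step 8: prey: 0+0-0=0; pred: 49+0-9=40
Step 9: prey: 0+0-0=0; pred: 40+0-8=32
Step 10: prey: 0+0-0=0; pred: 32+0-6=26
Max prey = 30 at step 2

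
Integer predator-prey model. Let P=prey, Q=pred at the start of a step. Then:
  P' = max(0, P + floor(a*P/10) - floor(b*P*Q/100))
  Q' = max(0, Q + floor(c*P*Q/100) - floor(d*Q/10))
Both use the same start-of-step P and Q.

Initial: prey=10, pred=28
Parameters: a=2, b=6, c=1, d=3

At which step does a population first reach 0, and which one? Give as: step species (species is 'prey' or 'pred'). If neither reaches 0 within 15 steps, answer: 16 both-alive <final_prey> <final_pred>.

Answer: 1 prey

Derivation:
Step 1: prey: 10+2-16=0; pred: 28+2-8=22
First extinction: prey at step 1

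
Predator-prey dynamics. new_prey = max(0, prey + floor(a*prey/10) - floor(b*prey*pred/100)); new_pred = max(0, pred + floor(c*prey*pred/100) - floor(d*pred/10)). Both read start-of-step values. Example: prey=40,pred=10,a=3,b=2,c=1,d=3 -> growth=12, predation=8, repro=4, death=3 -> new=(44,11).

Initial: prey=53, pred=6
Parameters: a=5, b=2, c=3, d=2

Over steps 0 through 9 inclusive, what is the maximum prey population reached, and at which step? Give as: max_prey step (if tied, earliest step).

Step 1: prey: 53+26-6=73; pred: 6+9-1=14
Step 2: prey: 73+36-20=89; pred: 14+30-2=42
Step 3: prey: 89+44-74=59; pred: 42+112-8=146
Step 4: prey: 59+29-172=0; pred: 146+258-29=375
Step 5: prey: 0+0-0=0; pred: 375+0-75=300
Step 6: prey: 0+0-0=0; pred: 300+0-60=240
Step 7: prey: 0+0-0=0; pred: 240+0-48=192
Step 8: prey: 0+0-0=0; pred: 192+0-38=154
Step 9: prey: 0+0-0=0; pred: 154+0-30=124
Max prey = 89 at step 2

Answer: 89 2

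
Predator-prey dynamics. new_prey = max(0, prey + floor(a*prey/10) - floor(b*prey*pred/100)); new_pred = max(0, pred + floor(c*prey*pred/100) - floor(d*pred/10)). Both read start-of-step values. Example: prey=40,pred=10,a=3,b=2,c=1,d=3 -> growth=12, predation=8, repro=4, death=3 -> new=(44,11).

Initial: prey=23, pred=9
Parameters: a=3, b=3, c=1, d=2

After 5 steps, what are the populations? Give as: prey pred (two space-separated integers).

Answer: 23 10

Derivation:
Step 1: prey: 23+6-6=23; pred: 9+2-1=10
Step 2: prey: 23+6-6=23; pred: 10+2-2=10
Step 3: prey: 23+6-6=23; pred: 10+2-2=10
Step 4: prey: 23+6-6=23; pred: 10+2-2=10
Step 5: prey: 23+6-6=23; pred: 10+2-2=10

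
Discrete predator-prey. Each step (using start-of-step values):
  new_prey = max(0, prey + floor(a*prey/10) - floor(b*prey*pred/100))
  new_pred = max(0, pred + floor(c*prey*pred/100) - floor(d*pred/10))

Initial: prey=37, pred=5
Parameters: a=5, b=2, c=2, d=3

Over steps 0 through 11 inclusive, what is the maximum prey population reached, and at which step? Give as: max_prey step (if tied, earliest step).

Step 1: prey: 37+18-3=52; pred: 5+3-1=7
Step 2: prey: 52+26-7=71; pred: 7+7-2=12
Step 3: prey: 71+35-17=89; pred: 12+17-3=26
Step 4: prey: 89+44-46=87; pred: 26+46-7=65
Step 5: prey: 87+43-113=17; pred: 65+113-19=159
Step 6: prey: 17+8-54=0; pred: 159+54-47=166
Step 7: prey: 0+0-0=0; pred: 166+0-49=117
Step 8: prey: 0+0-0=0; pred: 117+0-35=82
Step 9: prey: 0+0-0=0; pred: 82+0-24=58
Step 10: prey: 0+0-0=0; pred: 58+0-17=41
Step 11: prey: 0+0-0=0; pred: 41+0-12=29
Max prey = 89 at step 3

Answer: 89 3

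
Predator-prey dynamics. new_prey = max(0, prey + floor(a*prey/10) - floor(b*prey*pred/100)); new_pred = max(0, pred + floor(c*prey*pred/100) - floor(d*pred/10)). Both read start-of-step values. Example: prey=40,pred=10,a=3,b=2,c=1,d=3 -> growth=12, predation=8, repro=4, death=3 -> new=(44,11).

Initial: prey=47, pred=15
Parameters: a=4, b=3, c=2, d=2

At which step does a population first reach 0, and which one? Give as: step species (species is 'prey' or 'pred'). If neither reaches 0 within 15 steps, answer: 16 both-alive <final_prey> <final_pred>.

Answer: 4 prey

Derivation:
Step 1: prey: 47+18-21=44; pred: 15+14-3=26
Step 2: prey: 44+17-34=27; pred: 26+22-5=43
Step 3: prey: 27+10-34=3; pred: 43+23-8=58
Step 4: prey: 3+1-5=0; pred: 58+3-11=50
First extinction: prey at step 4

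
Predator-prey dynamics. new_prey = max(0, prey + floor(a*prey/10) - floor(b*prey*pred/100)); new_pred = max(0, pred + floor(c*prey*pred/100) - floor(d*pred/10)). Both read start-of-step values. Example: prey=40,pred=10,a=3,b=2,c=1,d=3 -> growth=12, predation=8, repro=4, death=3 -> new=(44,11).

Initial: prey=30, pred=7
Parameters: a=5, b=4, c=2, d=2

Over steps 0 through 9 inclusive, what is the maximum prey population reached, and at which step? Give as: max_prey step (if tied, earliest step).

Answer: 41 2

Derivation:
Step 1: prey: 30+15-8=37; pred: 7+4-1=10
Step 2: prey: 37+18-14=41; pred: 10+7-2=15
Step 3: prey: 41+20-24=37; pred: 15+12-3=24
Step 4: prey: 37+18-35=20; pred: 24+17-4=37
Step 5: prey: 20+10-29=1; pred: 37+14-7=44
Step 6: prey: 1+0-1=0; pred: 44+0-8=36
Step 7: prey: 0+0-0=0; pred: 36+0-7=29
Step 8: prey: 0+0-0=0; pred: 29+0-5=24
Step 9: prey: 0+0-0=0; pred: 24+0-4=20
Max prey = 41 at step 2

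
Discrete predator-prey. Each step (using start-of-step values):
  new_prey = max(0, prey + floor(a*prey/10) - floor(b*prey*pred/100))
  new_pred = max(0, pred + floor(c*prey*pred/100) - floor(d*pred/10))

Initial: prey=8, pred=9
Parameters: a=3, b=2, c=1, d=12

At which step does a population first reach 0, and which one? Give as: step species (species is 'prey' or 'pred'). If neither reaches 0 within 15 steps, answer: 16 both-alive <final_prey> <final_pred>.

Answer: 1 pred

Derivation:
Step 1: prey: 8+2-1=9; pred: 9+0-10=0
First extinction: pred at step 1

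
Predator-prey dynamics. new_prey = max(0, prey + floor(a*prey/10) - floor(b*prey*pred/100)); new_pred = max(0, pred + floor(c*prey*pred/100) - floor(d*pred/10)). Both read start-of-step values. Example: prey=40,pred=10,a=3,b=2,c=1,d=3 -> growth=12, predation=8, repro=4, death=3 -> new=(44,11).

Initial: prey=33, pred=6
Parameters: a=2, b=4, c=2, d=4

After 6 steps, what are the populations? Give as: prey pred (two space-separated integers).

Answer: 11 11

Derivation:
Step 1: prey: 33+6-7=32; pred: 6+3-2=7
Step 2: prey: 32+6-8=30; pred: 7+4-2=9
Step 3: prey: 30+6-10=26; pred: 9+5-3=11
Step 4: prey: 26+5-11=20; pred: 11+5-4=12
Step 5: prey: 20+4-9=15; pred: 12+4-4=12
Step 6: prey: 15+3-7=11; pred: 12+3-4=11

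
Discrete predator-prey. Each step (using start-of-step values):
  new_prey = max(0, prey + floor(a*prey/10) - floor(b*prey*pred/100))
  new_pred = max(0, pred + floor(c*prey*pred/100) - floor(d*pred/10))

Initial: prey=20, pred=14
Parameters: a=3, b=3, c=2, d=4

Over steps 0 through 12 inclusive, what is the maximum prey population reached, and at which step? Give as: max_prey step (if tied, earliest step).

Step 1: prey: 20+6-8=18; pred: 14+5-5=14
Step 2: prey: 18+5-7=16; pred: 14+5-5=14
Step 3: prey: 16+4-6=14; pred: 14+4-5=13
Step 4: prey: 14+4-5=13; pred: 13+3-5=11
Step 5: prey: 13+3-4=12; pred: 11+2-4=9
Step 6: prey: 12+3-3=12; pred: 9+2-3=8
Step 7: prey: 12+3-2=13; pred: 8+1-3=6
Step 8: prey: 13+3-2=14; pred: 6+1-2=5
Step 9: prey: 14+4-2=16; pred: 5+1-2=4
Step 10: prey: 16+4-1=19; pred: 4+1-1=4
Step 11: prey: 19+5-2=22; pred: 4+1-1=4
Step 12: prey: 22+6-2=26; pred: 4+1-1=4
Max prey = 26 at step 12

Answer: 26 12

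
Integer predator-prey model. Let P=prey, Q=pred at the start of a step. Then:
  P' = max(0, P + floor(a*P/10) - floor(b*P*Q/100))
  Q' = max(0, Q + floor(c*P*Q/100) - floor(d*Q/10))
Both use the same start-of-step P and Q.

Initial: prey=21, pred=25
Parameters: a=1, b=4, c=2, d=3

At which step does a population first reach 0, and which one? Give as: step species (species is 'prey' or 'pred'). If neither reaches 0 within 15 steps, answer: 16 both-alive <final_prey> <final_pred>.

Step 1: prey: 21+2-21=2; pred: 25+10-7=28
Step 2: prey: 2+0-2=0; pred: 28+1-8=21
First extinction: prey at step 2

Answer: 2 prey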